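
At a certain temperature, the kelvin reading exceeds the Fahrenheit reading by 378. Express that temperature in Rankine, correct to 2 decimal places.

183.76°R

Let x be the kelvin reading; then the Fahrenheit reading is 1.8·x - 459.67.
(1.8·x - 459.67) - x = -378  ⇒  (0.8)·x = 81.67  ⇒  x = 102.0875 K.
In Celsius: 102.0875 - 273.15 = -171.0625°C.
In Rankine: -171.0625 × 1.8 + 491.67 = 183.76°R.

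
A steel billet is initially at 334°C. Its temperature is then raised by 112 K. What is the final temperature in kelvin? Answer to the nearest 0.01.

719.15 K

The 112 K change is an interval; Kelvin and Celsius degrees are the same size, so ΔC = +112°C.
Final Celsius temperature: 334.0000 + 112.0000 = 446.0000°C.
In kelvin: 446.0000 + 273.15 = 719.15 K.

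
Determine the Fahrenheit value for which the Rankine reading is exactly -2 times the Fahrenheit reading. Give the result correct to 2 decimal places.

-153.22°F

Let F be the Fahrenheit reading. The Rankine reading is R = 1·F + 459.67.
Require R = -2·F: 1·F + 459.67 = -2·F.
(3)·F = -459.67  ⇒  F = -153.22.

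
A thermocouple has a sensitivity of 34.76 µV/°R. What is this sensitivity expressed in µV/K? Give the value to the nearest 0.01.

Since only a temperature interval is involved, the additive offset between the scales drops out.
A change of 1 K is a change of 1.8°R, so per K the value is 34.76 × 1.8 = 62.57.

62.57 µV/K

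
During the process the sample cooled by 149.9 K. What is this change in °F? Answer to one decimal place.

For a temperature interval the offset drops out; only the factor 1.8 applies.
149.9 × 1.8 = 269.8.

269.8°F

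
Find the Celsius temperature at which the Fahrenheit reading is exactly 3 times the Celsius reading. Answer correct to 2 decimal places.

Let C be the Celsius reading. The Fahrenheit reading is F = 1.8·C + 32.
Require F = 3·C: 1.8·C + 32 = 3·C.
(-1.2)·C = -32  ⇒  C = 26.67.

26.67°C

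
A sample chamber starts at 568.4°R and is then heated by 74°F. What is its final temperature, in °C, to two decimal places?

83.74°C

Initial temperature in Celsius: (568.4 - 491.67) × 5/9 = 42.6278°C.
The 74°F change is an interval, so only the factor 5/9 applies: +74 × 5/9 = +41.1111°C.
Final Celsius temperature: 42.6278 + 41.1111 = 83.7389°C.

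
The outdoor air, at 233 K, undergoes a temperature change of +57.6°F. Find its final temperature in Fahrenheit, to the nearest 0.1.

Initial temperature in Celsius: 233 - 273.15 = -40.1500°C.
The 57.6°F change is an interval, so only the factor 5/9 applies: +57.6 × 5/9 = +32.0000°C.
Final Celsius temperature: -40.1500 + 32.0000 = -8.1500°C.
In Fahrenheit: -8.1500 × 1.8 + 32 = 17.3°F.

17.3°F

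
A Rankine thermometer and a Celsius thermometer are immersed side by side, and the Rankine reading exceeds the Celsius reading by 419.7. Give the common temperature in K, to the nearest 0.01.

Let x be the Rankine reading; then the Celsius reading is 5/9·x - 273.15.
(5/9·x - 273.15) - x = -419.7  ⇒  (-4/9)·x = -146.55  ⇒  x = 329.7375°R.
In Celsius: (329.7375 - 491.67) × 5/9 = -89.9625°C.
In kelvin: -89.9625 + 273.15 = 183.19 K.

183.19 K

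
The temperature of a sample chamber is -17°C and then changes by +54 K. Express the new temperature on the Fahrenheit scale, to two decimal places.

98.60°F

The 54 K change is an interval; Kelvin and Celsius degrees are the same size, so ΔC = +54°C.
Final Celsius temperature: -17.0000 + 54.0000 = 37.0000°C.
In Fahrenheit: 37.0000 × 1.8 + 32 = 98.60°F.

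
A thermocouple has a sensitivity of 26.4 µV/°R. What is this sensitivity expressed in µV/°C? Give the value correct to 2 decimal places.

47.52 µV/°C

Since only a temperature interval is involved, the additive offset between the scales drops out.
A change of 1°C is a change of 1.8°R, so per °C the value is 26.4 × 1.8 = 47.52.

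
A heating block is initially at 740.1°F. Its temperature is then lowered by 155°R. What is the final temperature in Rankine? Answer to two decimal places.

Initial temperature in Celsius: (740.1 - 32) × 5/9 = 393.3889°C.
The 155°R change is an interval, so only the factor 5/9 applies: -155 × 5/9 = -86.1111°C.
Final Celsius temperature: 393.3889 - 86.1111 = 307.2778°C.
In Rankine: 307.2778 × 1.8 + 491.67 = 1044.77°R.

1044.77°R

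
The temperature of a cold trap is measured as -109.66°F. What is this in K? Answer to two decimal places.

In Celsius: (-109.66 - 32) × 5/9 = -78.7000°C.
In kelvin: -78.7000 + 273.15 = 194.45 K.

194.45 K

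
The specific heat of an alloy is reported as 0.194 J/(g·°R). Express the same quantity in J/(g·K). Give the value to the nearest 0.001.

The quantity depends on a temperature interval, so only the ratio of degree sizes applies; the offset between the scales is irrelevant.
A change of 1 K is a change of 1.8°R, so per K the value is 0.194 × 1.8 = 0.349.

0.349 J/(g·K)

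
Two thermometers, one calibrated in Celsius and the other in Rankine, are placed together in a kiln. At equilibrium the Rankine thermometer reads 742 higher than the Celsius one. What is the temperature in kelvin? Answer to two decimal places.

Let x be the Celsius reading; then the Rankine reading is 1.8·x + 491.67.
(1.8·x + 491.67) - x = 742  ⇒  (0.8)·x = 250.33  ⇒  x = 312.9125°C.
In kelvin: 312.9125 + 273.15 = 586.06 K.

586.06 K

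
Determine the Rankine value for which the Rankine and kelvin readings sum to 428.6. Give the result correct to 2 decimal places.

275.53°R

Let R be the Rankine reading. The kelvin reading is K = 5/9·R.
Require R + K = 428.6: (14/9)·R = 428.6.
R = (428.6) / (14/9) = 275.53.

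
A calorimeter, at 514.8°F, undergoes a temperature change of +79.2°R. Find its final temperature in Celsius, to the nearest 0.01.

312.22°C

Initial temperature in Celsius: (514.8 - 32) × 5/9 = 268.2222°C.
The 79.2°R change is an interval, so only the factor 5/9 applies: +79.2 × 5/9 = +44.0000°C.
Final Celsius temperature: 268.2222 + 44.0000 = 312.2222°C.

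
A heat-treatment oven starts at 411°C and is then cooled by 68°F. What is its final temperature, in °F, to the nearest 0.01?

The 68°F change is an interval, so only the factor 5/9 applies: -68 × 5/9 = -37.7778°C.
Final Celsius temperature: 411.0000 - 37.7778 = 373.2222°C.
In Fahrenheit: 373.2222 × 1.8 + 32 = 703.80°F.

703.80°F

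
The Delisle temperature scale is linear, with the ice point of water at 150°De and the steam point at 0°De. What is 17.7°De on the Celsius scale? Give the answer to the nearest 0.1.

Linear interpolation between the fixed points: C = (17.7 - 150) × 100 / (0 - 150) = 88.2000°C.

88.2°C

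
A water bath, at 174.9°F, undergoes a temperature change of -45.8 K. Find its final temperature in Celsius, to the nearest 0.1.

Initial temperature in Celsius: (174.9 - 32) × 5/9 = 79.3889°C.
The 45.8 K change is an interval; Kelvin and Celsius degrees are the same size, so ΔC = -45.8°C.
Final Celsius temperature: 79.3889 - 45.8000 = 33.5889°C.

33.6°C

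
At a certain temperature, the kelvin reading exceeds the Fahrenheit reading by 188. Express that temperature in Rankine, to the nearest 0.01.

Let x be the kelvin reading; then the Fahrenheit reading is 1.8·x - 459.67.
(1.8·x - 459.67) - x = -188  ⇒  (0.8)·x = 271.67  ⇒  x = 339.5875 K.
In Celsius: 339.5875 - 273.15 = 66.4375°C.
In Rankine: 66.4375 × 1.8 + 491.67 = 611.26°R.

611.26°R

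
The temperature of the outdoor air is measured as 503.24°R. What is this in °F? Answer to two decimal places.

In Celsius: (503.24 - 491.67) × 5/9 = 6.4278°C.
In Fahrenheit: 6.4278 × 1.8 + 32 = 43.57°F.

43.57°F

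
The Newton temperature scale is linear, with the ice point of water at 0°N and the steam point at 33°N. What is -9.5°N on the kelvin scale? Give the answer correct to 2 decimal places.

244.36 K

Linear interpolation between the fixed points: C = (-9.5 - 0) × 100 / (33 - 0) = -28.7879°C.
Then -28.7879 + 273.15 = 244.36 K.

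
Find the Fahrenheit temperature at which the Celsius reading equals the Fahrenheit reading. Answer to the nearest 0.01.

Let F be the Fahrenheit reading. The Celsius reading is C = 5/9·F - 17.7778.
Set C = F: 5/9·F - 17.7778 = F.
(-4/9)·F = 17.7778  ⇒  F = -40.00.

-40.00°F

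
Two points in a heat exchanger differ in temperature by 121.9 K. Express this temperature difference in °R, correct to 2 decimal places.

For a temperature interval the offset drops out; only the factor 1.8 applies.
121.9 × 1.8 = 219.42.

219.42°R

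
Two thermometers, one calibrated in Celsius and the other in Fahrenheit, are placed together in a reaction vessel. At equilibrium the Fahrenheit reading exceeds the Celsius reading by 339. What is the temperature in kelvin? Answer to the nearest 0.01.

656.90 K

Let x be the Celsius reading; then the Fahrenheit reading is 1.8·x + 32.
(1.8·x + 32) - x = 339  ⇒  (0.8)·x = 307  ⇒  x = 383.7500°C.
In kelvin: 383.7500 + 273.15 = 656.90 K.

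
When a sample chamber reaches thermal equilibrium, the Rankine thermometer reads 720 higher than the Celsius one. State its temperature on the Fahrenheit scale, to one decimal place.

545.7°F

Let x be the Celsius reading; then the Rankine reading is 1.8·x + 491.67.
(1.8·x + 491.67) - x = 720  ⇒  (0.8)·x = 228.33  ⇒  x = 285.4125°C.
In Fahrenheit: 285.4125 × 1.8 + 32 = 545.7°F.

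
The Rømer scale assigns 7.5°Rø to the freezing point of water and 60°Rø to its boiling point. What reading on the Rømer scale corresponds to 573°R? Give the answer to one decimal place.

First in Celsius: (573 - 491.67) × 5/9 = 45.1833°C.
Linearly onto the Rømer scale: 7.5 + (45.1833 / 100) × (60 - 7.5) = 31.2°Rø.

31.2°Rø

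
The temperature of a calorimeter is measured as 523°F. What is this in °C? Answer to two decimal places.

In Celsius: (523 - 32) × 5/9 = 272.7778°C.

272.78°C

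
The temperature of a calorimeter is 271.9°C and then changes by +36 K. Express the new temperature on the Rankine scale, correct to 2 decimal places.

1045.89°R

The 36 K change is an interval; Kelvin and Celsius degrees are the same size, so ΔC = +36°C.
Final Celsius temperature: 271.9000 + 36.0000 = 307.9000°C.
In Rankine: 307.9000 × 1.8 + 491.67 = 1045.89°R.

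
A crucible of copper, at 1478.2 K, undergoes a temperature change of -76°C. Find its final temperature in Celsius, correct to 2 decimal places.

1129.05°C

Initial temperature in Celsius: 1478.2 - 273.15 = 1205.0500°C.
Final Celsius temperature: 1205.0500 - 76.0000 = 1129.0500°C.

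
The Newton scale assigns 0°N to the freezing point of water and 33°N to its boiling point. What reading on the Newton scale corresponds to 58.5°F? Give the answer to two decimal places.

4.86°N

First in Celsius: (58.5 - 32) × 5/9 = 14.7222°C.
Linearly onto the Newton scale: 0 + (14.7222 / 100) × (33 - 0) = 4.86°N.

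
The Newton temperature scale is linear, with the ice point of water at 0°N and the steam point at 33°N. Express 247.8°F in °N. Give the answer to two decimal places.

39.56°N

First in Celsius: (247.8 - 32) × 5/9 = 119.8889°C.
Linearly onto the Newton scale: 0 + (119.8889 / 100) × (33 - 0) = 39.56°N.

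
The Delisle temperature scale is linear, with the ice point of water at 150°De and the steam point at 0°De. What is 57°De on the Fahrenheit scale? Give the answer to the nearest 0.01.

143.60°F

Linear interpolation between the fixed points: C = (57 - 150) × 100 / (0 - 150) = 62.0000°C.
Then 62.0000 × 1.8 + 32 = 143.60°F.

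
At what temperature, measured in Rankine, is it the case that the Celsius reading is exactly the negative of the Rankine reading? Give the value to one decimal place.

Let R be the Rankine reading. The Celsius reading is C = 5/9·R - 273.15.
Require C = -1·R: 5/9·R - 273.15 = -1·R.
(14/9)·R = 273.15  ⇒  R = 175.6.

175.6°R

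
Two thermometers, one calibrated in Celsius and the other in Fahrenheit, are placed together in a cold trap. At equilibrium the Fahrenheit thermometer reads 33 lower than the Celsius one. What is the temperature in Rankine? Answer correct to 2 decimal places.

Let x be the Celsius reading; then the Fahrenheit reading is 1.8·x + 32.
(1.8·x + 32) - x = -33  ⇒  (0.8)·x = -65  ⇒  x = -81.2500°C.
In Rankine: -81.2500 × 1.8 + 491.67 = 345.42°R.

345.42°R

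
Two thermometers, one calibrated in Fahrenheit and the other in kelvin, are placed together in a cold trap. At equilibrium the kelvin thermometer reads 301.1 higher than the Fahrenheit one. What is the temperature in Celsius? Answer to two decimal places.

-74.94°C

Let x be the Fahrenheit reading; then the kelvin reading is 5/9·x + 255.372.
(5/9·x + 255.372) - x = 301.1  ⇒  (-4/9)·x = 45.7278  ⇒  x = -102.8875°F.
In Celsius: (-102.8875 - 32) × 5/9 = -74.94°C.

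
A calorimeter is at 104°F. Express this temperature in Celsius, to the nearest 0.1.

In Celsius: (104 - 32) × 5/9 = 40.0000°C.

40.0°C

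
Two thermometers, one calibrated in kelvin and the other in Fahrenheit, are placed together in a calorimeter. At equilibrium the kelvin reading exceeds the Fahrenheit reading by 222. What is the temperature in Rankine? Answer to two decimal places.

Let x be the kelvin reading; then the Fahrenheit reading is 1.8·x - 459.67.
(1.8·x - 459.67) - x = -222  ⇒  (0.8)·x = 237.67  ⇒  x = 297.0875 K.
In Celsius: 297.0875 - 273.15 = 23.9375°C.
In Rankine: 23.9375 × 1.8 + 491.67 = 534.76°R.

534.76°R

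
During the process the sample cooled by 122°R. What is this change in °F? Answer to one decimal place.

Rankine and Fahrenheit degrees are the same size, so the interval is unchanged: 122.0.

122.0°F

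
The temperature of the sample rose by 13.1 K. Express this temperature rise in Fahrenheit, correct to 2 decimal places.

23.58°F

For a temperature interval the offset drops out; only the factor 1.8 applies.
13.1 × 1.8 = 23.58.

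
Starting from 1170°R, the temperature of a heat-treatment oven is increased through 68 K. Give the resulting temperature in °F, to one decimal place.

832.7°F

Initial temperature in Celsius: (1170 - 491.67) × 5/9 = 376.8500°C.
The 68 K change is an interval; Kelvin and Celsius degrees are the same size, so ΔC = +68°C.
Final Celsius temperature: 376.8500 + 68.0000 = 444.8500°C.
In Fahrenheit: 444.8500 × 1.8 + 32 = 832.7°F.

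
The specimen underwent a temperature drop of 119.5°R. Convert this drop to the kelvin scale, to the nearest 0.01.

66.39 K

Only the scale ratio 5/9 matters for a change in temperature.
119.5 × 5/9 = 66.39.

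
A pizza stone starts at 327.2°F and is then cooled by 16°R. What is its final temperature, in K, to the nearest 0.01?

428.26 K

Initial temperature in Celsius: (327.2 - 32) × 5/9 = 164.0000°C.
The 16°R change is an interval, so only the factor 5/9 applies: -16 × 5/9 = -8.8889°C.
Final Celsius temperature: 164.0000 - 8.8889 = 155.1111°C.
In kelvin: 155.1111 + 273.15 = 428.26 K.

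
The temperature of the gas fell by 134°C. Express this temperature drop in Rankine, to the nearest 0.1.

241.2°R

For a temperature interval the offset drops out; only the factor 1.8 applies.
134 × 1.8 = 241.2.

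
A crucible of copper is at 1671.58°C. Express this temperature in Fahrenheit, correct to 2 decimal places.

In Fahrenheit: 1671.5800 × 1.8 + 32 = 3040.84°F.

3040.84°F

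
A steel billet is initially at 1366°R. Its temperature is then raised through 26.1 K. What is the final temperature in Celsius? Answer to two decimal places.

511.84°C

Initial temperature in Celsius: (1366 - 491.67) × 5/9 = 485.7389°C.
The 26.1 K change is an interval; Kelvin and Celsius degrees are the same size, so ΔC = +26.1°C.
Final Celsius temperature: 485.7389 + 26.1000 = 511.8389°C.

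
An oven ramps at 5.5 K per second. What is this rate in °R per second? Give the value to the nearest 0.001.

9.900 °R/second

Since only a temperature interval is involved, the additive offset between the scales drops out.
A change of 1 K is a change of 1.8°R, so 5.5 × 1.8 = 9.900.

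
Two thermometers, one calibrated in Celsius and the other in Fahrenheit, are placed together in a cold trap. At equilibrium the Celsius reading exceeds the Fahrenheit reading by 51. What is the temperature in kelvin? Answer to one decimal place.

169.4 K

Let x be the Celsius reading; then the Fahrenheit reading is 1.8·x + 32.
(1.8·x + 32) - x = -51  ⇒  (0.8)·x = -83  ⇒  x = -103.7500°C.
In kelvin: -103.7500 + 273.15 = 169.4 K.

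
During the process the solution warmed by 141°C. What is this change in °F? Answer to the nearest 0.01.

253.80°F

For a temperature interval the offset drops out; only the factor 1.8 applies.
141 × 1.8 = 253.80.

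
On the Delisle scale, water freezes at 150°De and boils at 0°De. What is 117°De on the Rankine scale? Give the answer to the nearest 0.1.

Linear interpolation between the fixed points: C = (117 - 150) × 100 / (0 - 150) = 22.0000°C.
Then 22.0000 × 1.8 + 491.67 = 531.3°R.

531.3°R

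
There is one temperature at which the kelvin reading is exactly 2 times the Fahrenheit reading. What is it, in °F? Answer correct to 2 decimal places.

176.80°F

Let F be the Fahrenheit reading. The kelvin reading is K = 5/9·F + 255.372.
Require K = 2·F: 5/9·F + 255.372 = 2·F.
(-13/9)·F = -255.372  ⇒  F = 176.80.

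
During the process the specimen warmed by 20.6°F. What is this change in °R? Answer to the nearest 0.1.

Fahrenheit and Rankine degrees are the same size, so the interval is unchanged: 20.6.

20.6°R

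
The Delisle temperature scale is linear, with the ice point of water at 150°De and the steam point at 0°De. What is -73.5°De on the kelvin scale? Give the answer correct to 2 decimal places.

422.15 K

Linear interpolation between the fixed points: C = (-73.5 - 150) × 100 / (0 - 150) = 149.0000°C.
Then 149.0000 + 273.15 = 422.15 K.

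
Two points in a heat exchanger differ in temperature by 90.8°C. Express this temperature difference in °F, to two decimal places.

Only the scale ratio 1.8 matters for a change in temperature.
90.8 × 1.8 = 163.44.

163.44°F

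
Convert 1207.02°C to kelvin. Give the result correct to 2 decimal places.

In kelvin: 1207.0200 + 273.15 = 1480.17 K.

1480.17 K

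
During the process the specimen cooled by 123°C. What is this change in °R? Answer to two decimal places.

221.40°R

An interval of 1°C corresponds to 1.8°R.
123 × 1.8 = 221.40.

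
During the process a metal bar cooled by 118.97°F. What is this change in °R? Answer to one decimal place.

119.0°R

Fahrenheit and Rankine degrees are the same size, so the interval is unchanged: 119.0.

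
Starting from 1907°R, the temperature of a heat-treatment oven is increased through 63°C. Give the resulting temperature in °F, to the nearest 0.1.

1560.7°F

Initial temperature in Celsius: (1907 - 491.67) × 5/9 = 786.2944°C.
Final Celsius temperature: 786.2944 + 63.0000 = 849.2944°C.
In Fahrenheit: 849.2944 × 1.8 + 32 = 1560.7°F.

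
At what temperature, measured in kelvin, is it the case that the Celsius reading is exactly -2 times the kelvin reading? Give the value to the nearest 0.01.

91.05 K

Let K be the kelvin reading. The Celsius reading is C = 1·K - 273.15.
Require C = -2·K: 1·K - 273.15 = -2·K.
(3)·K = 273.15  ⇒  K = 91.05.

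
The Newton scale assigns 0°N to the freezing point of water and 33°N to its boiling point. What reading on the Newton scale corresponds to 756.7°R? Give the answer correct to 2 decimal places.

48.59°N

First in Celsius: (756.7 - 491.67) × 5/9 = 147.2389°C.
Linearly onto the Newton scale: 0 + (147.2389 / 100) × (33 - 0) = 48.59°N.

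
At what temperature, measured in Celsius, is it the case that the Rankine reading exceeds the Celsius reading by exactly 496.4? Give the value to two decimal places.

5.91°C

Let C be the Celsius reading. The Rankine reading is R = 1.8·C + 491.67.
Require R - C = 496.4: (0.8)·C + 491.67 = 496.4.
C = (496.4 - 491.67) / (0.8) = 5.91.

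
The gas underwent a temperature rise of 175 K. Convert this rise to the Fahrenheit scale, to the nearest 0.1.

315.0°F

Only the scale ratio 1.8 matters for a change in temperature.
175 × 1.8 = 315.0.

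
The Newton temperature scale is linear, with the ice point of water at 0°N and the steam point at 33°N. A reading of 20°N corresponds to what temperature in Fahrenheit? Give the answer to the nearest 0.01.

Linear interpolation between the fixed points: C = (20 - 0) × 100 / (33 - 0) = 60.6061°C.
Then 60.6061 × 1.8 + 32 = 141.09°F.

141.09°F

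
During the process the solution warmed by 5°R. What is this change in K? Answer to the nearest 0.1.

2.8 K

For a temperature interval the offset drops out; only the factor 5/9 applies.
5 × 5/9 = 2.8.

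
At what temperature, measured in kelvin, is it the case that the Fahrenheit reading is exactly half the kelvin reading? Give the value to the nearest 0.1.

Let K be the kelvin reading. The Fahrenheit reading is F = 1.8·K - 459.67.
Require F = 0.5·K: 1.8·K - 459.67 = 0.5·K.
(1.3)·K = 459.67  ⇒  K = 353.6.

353.6 K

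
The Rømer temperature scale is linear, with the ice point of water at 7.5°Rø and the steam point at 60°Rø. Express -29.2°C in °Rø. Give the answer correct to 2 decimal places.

-7.83°Rø

Linearly onto the Rømer scale: 7.5 + (-29.2000 / 100) × (60 - 7.5) = -7.83°Rø.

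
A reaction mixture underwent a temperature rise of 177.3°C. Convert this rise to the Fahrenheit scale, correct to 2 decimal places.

An interval of 1°C corresponds to 1.8°F.
177.3 × 1.8 = 319.14.

319.14°F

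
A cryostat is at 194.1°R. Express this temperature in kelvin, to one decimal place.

107.8 K

In Celsius: (194.1 - 491.67) × 5/9 = -165.3167°C.
In kelvin: -165.3167 + 273.15 = 107.8 K.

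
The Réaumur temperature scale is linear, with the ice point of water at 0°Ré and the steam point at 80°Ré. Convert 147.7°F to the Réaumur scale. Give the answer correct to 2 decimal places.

51.42°Ré

First in Celsius: (147.7 - 32) × 5/9 = 64.2778°C.
Linearly onto the Réaumur scale: 0 + (64.2778 / 100) × (80 - 0) = 51.42°Ré.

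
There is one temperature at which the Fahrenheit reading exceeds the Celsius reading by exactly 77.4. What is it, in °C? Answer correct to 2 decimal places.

Let C be the Celsius reading. The Fahrenheit reading is F = 1.8·C + 32.
Require F - C = 77.4: (0.8)·C + 32 = 77.4.
C = (77.4 - 32) / (0.8) = 56.75.

56.75°C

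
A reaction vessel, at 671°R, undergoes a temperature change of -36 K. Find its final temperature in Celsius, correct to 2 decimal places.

Initial temperature in Celsius: (671 - 491.67) × 5/9 = 99.6278°C.
The 36 K change is an interval; Kelvin and Celsius degrees are the same size, so ΔC = -36°C.
Final Celsius temperature: 99.6278 - 36.0000 = 63.6278°C.

63.63°C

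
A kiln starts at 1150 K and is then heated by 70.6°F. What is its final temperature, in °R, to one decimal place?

Initial temperature in Celsius: 1150 - 273.15 = 876.8500°C.
The 70.6°F change is an interval, so only the factor 5/9 applies: +70.6 × 5/9 = +39.2222°C.
Final Celsius temperature: 876.8500 + 39.2222 = 916.0722°C.
In Rankine: 916.0722 × 1.8 + 491.67 = 2140.6°R.

2140.6°R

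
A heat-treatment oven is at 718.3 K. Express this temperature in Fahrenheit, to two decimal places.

833.27°F

In Celsius: 718.3 - 273.15 = 445.1500°C.
In Fahrenheit: 445.1500 × 1.8 + 32 = 833.27°F.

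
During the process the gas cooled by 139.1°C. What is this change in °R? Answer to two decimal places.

For a temperature interval the offset drops out; only the factor 1.8 applies.
139.1 × 1.8 = 250.38.

250.38°R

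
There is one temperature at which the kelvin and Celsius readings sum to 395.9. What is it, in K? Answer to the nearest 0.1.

Let K be the kelvin reading. The Celsius reading is C = 1·K - 273.15.
Require K + C = 395.9: (2)·K - 273.15 = 395.9.
K = (395.9 + 273.15) / (2) = 334.5.

334.5 K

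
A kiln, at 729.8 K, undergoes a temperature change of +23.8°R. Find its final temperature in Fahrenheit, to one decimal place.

877.8°F

Initial temperature in Celsius: 729.8 - 273.15 = 456.6500°C.
The 23.8°R change is an interval, so only the factor 5/9 applies: +23.8 × 5/9 = +13.2222°C.
Final Celsius temperature: 456.6500 + 13.2222 = 469.8722°C.
In Fahrenheit: 469.8722 × 1.8 + 32 = 877.8°F.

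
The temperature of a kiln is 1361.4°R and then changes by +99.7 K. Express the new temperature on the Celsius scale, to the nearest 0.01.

582.88°C

Initial temperature in Celsius: (1361.4 - 491.67) × 5/9 = 483.1833°C.
The 99.7 K change is an interval; Kelvin and Celsius degrees are the same size, so ΔC = +99.7°C.
Final Celsius temperature: 483.1833 + 99.7000 = 582.8833°C.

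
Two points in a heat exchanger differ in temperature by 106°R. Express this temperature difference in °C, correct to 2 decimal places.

For a temperature interval the offset drops out; only the factor 5/9 applies.
106 × 5/9 = 58.89.

58.89°C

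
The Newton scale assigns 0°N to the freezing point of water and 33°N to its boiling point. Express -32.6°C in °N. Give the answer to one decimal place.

-10.8°N

Linearly onto the Newton scale: 0 + (-32.6000 / 100) × (33 - 0) = -10.8°N.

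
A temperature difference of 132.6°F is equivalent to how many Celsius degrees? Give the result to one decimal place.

Only the scale ratio 5/9 matters for a change in temperature.
132.6 × 5/9 = 73.7.

73.7°C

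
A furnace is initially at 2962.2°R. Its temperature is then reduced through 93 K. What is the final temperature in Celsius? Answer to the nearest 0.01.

1279.52°C

Initial temperature in Celsius: (2962.2 - 491.67) × 5/9 = 1372.5167°C.
The 93 K change is an interval; Kelvin and Celsius degrees are the same size, so ΔC = -93°C.
Final Celsius temperature: 1372.5167 - 93.0000 = 1279.5167°C.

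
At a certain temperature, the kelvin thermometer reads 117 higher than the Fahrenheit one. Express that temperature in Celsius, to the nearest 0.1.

155.2°C

Let x be the Fahrenheit reading; then the kelvin reading is 5/9·x + 255.372.
(5/9·x + 255.372) - x = 117  ⇒  (-4/9)·x = -138.372  ⇒  x = 311.3375°F.
In Celsius: (311.3375 - 32) × 5/9 = 155.2°C.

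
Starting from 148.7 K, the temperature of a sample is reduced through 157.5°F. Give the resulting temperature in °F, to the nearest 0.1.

Initial temperature in Celsius: 148.7 - 273.15 = -124.4500°C.
The 157.5°F change is an interval, so only the factor 5/9 applies: -157.5 × 5/9 = -87.5000°C.
Final Celsius temperature: -124.4500 - 87.5000 = -211.9500°C.
In Fahrenheit: -211.9500 × 1.8 + 32 = -349.5°F.

-349.5°F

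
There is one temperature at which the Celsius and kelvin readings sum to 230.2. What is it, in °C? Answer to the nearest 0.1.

Let C be the Celsius reading. The kelvin reading is K = 1·C + 273.15.
Require C + K = 230.2: (2)·C + 273.15 = 230.2.
C = (230.2 - 273.15) / (2) = -21.5.

-21.5°C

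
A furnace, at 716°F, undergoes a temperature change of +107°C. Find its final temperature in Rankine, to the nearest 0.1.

Initial temperature in Celsius: (716 - 32) × 5/9 = 380.0000°C.
Final Celsius temperature: 380.0000 + 107.0000 = 487.0000°C.
In Rankine: 487.0000 × 1.8 + 491.67 = 1368.3°R.

1368.3°R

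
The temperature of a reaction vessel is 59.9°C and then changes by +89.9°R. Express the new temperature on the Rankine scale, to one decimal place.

689.4°R

The 89.9°R change is an interval, so only the factor 5/9 applies: +89.9 × 5/9 = +49.9444°C.
Final Celsius temperature: 59.9000 + 49.9444 = 109.8444°C.
In Rankine: 109.8444 × 1.8 + 491.67 = 689.4°R.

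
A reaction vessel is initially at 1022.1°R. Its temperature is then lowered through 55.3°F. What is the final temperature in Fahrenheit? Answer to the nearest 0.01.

Initial temperature in Celsius: (1022.1 - 491.67) × 5/9 = 294.6833°C.
The 55.3°F change is an interval, so only the factor 5/9 applies: -55.3 × 5/9 = -30.7222°C.
Final Celsius temperature: 294.6833 - 30.7222 = 263.9611°C.
In Fahrenheit: 263.9611 × 1.8 + 32 = 507.13°F.

507.13°F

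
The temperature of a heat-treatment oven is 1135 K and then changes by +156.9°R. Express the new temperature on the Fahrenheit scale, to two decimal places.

1740.23°F

Initial temperature in Celsius: 1135 - 273.15 = 861.8500°C.
The 156.9°R change is an interval, so only the factor 5/9 applies: +156.9 × 5/9 = +87.1667°C.
Final Celsius temperature: 861.8500 + 87.1667 = 949.0167°C.
In Fahrenheit: 949.0167 × 1.8 + 32 = 1740.23°F.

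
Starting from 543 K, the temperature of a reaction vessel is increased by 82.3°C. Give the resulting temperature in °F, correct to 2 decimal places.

Initial temperature in Celsius: 543 - 273.15 = 269.8500°C.
Final Celsius temperature: 269.8500 + 82.3000 = 352.1500°C.
In Fahrenheit: 352.1500 × 1.8 + 32 = 665.87°F.

665.87°F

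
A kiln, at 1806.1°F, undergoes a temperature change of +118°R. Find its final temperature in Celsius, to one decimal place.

1051.2°C

Initial temperature in Celsius: (1806.1 - 32) × 5/9 = 985.6111°C.
The 118°R change is an interval, so only the factor 5/9 applies: +118 × 5/9 = +65.5556°C.
Final Celsius temperature: 985.6111 + 65.5556 = 1051.1667°C.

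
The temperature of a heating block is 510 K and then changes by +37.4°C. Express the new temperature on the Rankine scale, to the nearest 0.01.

985.32°R

Initial temperature in Celsius: 510 - 273.15 = 236.8500°C.
Final Celsius temperature: 236.8500 + 37.4000 = 274.2500°C.
In Rankine: 274.2500 × 1.8 + 491.67 = 985.32°R.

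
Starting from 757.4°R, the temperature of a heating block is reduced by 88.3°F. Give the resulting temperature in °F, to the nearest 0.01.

209.43°F

Initial temperature in Celsius: (757.4 - 491.67) × 5/9 = 147.6278°C.
The 88.3°F change is an interval, so only the factor 5/9 applies: -88.3 × 5/9 = -49.0556°C.
Final Celsius temperature: 147.6278 - 49.0556 = 98.5722°C.
In Fahrenheit: 98.5722 × 1.8 + 32 = 209.43°F.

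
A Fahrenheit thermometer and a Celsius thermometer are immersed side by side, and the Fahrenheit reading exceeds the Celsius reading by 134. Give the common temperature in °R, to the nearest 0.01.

721.17°R

Let x be the Fahrenheit reading; then the Celsius reading is 5/9·x - 17.7778.
(5/9·x - 17.7778) - x = -134  ⇒  (-4/9)·x = -116.222  ⇒  x = 261.5000°F.
In Celsius: (261.5 - 32) × 5/9 = 127.5000°C.
In Rankine: 127.5000 × 1.8 + 491.67 = 721.17°R.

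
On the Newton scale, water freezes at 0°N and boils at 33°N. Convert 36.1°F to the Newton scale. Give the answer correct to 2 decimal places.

First in Celsius: (36.1 - 32) × 5/9 = 2.2778°C.
Linearly onto the Newton scale: 0 + (2.2778 / 100) × (33 - 0) = 0.75°N.

0.75°N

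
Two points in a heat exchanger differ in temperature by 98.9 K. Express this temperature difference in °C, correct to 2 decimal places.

98.90°C

Kelvin and Celsius degrees are the same size, so the interval is unchanged: 98.90.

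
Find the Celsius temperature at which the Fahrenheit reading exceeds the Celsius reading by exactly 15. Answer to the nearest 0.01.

-21.25°C

Let C be the Celsius reading. The Fahrenheit reading is F = 1.8·C + 32.
Require F - C = 15: (0.8)·C + 32 = 15.
C = (15 - 32) / (0.8) = -21.25.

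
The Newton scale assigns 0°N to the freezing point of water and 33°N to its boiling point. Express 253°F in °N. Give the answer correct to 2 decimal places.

First in Celsius: (253 - 32) × 5/9 = 122.7778°C.
Linearly onto the Newton scale: 0 + (122.7778 / 100) × (33 - 0) = 40.52°N.

40.52°N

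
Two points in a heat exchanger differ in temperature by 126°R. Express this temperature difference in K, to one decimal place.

70.0 K

An interval of 1°R corresponds to 5/9 K.
126 × 5/9 = 70.0.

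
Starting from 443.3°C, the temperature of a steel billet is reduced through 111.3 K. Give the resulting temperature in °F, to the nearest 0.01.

629.60°F

The 111.3 K change is an interval; Kelvin and Celsius degrees are the same size, so ΔC = -111.3°C.
Final Celsius temperature: 443.3000 - 111.3000 = 332.0000°C.
In Fahrenheit: 332.0000 × 1.8 + 32 = 629.60°F.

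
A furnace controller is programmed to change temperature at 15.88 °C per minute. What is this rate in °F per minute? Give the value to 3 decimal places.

Since only a temperature interval is involved, the additive offset between the scales drops out.
A change of 1°C is a change of 1.8°F, so 15.88 × 1.8 = 28.584.

28.584 °F/minute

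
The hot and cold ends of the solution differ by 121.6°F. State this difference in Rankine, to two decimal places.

121.60°R

Fahrenheit and Rankine degrees are the same size, so the interval is unchanged: 121.60.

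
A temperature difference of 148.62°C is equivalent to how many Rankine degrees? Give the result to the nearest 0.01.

267.52°R

Only the scale ratio 1.8 matters for a change in temperature.
148.62 × 1.8 = 267.52.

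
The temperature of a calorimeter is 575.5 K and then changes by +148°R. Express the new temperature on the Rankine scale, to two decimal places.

Initial temperature in Celsius: 575.5 - 273.15 = 302.3500°C.
The 148°R change is an interval, so only the factor 5/9 applies: +148 × 5/9 = +82.2222°C.
Final Celsius temperature: 302.3500 + 82.2222 = 384.5722°C.
In Rankine: 384.5722 × 1.8 + 491.67 = 1183.90°R.

1183.90°R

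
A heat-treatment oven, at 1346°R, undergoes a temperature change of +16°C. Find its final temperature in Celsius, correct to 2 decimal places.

490.63°C

Initial temperature in Celsius: (1346 - 491.67) × 5/9 = 474.6278°C.
Final Celsius temperature: 474.6278 + 16.0000 = 490.6278°C.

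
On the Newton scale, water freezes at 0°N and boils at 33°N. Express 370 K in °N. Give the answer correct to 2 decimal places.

31.96°N

First in Celsius: 370 - 273.15 = 96.8500°C.
Linearly onto the Newton scale: 0 + (96.8500 / 100) × (33 - 0) = 31.96°N.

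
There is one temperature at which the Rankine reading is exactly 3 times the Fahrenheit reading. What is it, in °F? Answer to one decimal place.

229.8°F

Let F be the Fahrenheit reading. The Rankine reading is R = 1·F + 459.67.
Require R = 3·F: 1·F + 459.67 = 3·F.
(-2)·F = -459.67  ⇒  F = 229.8.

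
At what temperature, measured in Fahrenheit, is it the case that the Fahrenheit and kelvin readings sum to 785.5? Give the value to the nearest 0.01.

Let F be the Fahrenheit reading. The kelvin reading is K = 5/9·F + 255.372.
Require F + K = 785.5: (14/9)·F + 255.372 = 785.5.
F = (785.5 - 255.372) / (14/9) = 340.80.

340.80°F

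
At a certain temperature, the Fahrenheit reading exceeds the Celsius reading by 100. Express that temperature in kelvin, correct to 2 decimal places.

Let x be the Fahrenheit reading; then the Celsius reading is 5/9·x - 17.7778.
(5/9·x - 17.7778) - x = -100  ⇒  (-4/9)·x = -82.2222  ⇒  x = 185.0000°F.
In Celsius: (185 - 32) × 5/9 = 85.0000°C.
In kelvin: 85.0000 + 273.15 = 358.15 K.

358.15 K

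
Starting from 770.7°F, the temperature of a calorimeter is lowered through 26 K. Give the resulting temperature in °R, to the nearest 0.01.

Initial temperature in Celsius: (770.7 - 32) × 5/9 = 410.3889°C.
The 26 K change is an interval; Kelvin and Celsius degrees are the same size, so ΔC = -26°C.
Final Celsius temperature: 410.3889 - 26.0000 = 384.3889°C.
In Rankine: 384.3889 × 1.8 + 491.67 = 1183.57°R.

1183.57°R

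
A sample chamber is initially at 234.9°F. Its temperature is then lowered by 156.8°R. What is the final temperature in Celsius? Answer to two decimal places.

25.61°C

Initial temperature in Celsius: (234.9 - 32) × 5/9 = 112.7222°C.
The 156.8°R change is an interval, so only the factor 5/9 applies: -156.8 × 5/9 = -87.1111°C.
Final Celsius temperature: 112.7222 - 87.1111 = 25.6111°C.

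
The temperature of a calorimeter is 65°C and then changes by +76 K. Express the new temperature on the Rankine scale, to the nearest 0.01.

745.47°R

The 76 K change is an interval; Kelvin and Celsius degrees are the same size, so ΔC = +76°C.
Final Celsius temperature: 65.0000 + 76.0000 = 141.0000°C.
In Rankine: 141.0000 × 1.8 + 491.67 = 745.47°R.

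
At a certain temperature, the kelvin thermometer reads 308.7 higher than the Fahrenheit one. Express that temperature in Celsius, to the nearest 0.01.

-84.44°C

Let x be the Fahrenheit reading; then the kelvin reading is 5/9·x + 255.372.
(5/9·x + 255.372) - x = 308.7  ⇒  (-4/9)·x = 53.3278  ⇒  x = -119.9875°F.
In Celsius: (-119.9875 - 32) × 5/9 = -84.44°C.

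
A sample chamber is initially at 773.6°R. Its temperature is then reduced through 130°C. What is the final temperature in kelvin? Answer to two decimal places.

299.78 K

Initial temperature in Celsius: (773.6 - 491.67) × 5/9 = 156.6278°C.
Final Celsius temperature: 156.6278 - 130.0000 = 26.6278°C.
In kelvin: 26.6278 + 273.15 = 299.78 K.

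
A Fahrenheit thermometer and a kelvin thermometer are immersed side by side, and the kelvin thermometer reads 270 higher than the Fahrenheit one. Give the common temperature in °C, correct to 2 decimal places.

Let x be the Fahrenheit reading; then the kelvin reading is 5/9·x + 255.372.
(5/9·x + 255.372) - x = 270  ⇒  (-4/9)·x = 14.6278  ⇒  x = -32.9125°F.
In Celsius: (-32.9125 - 32) × 5/9 = -36.06°C.

-36.06°C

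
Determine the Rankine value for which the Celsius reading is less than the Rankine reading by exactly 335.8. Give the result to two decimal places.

140.96°R

Let R be the Rankine reading. The Celsius reading is C = 5/9·R - 273.15.
Require C - R = -335.8: (-4/9)·R - 273.15 = -335.8.
R = (-335.8 + 273.15) / (-4/9) = 140.96.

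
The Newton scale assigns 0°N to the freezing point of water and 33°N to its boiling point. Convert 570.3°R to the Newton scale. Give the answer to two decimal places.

14.42°N

First in Celsius: (570.3 - 491.67) × 5/9 = 43.6833°C.
Linearly onto the Newton scale: 0 + (43.6833 / 100) × (33 - 0) = 14.42°N.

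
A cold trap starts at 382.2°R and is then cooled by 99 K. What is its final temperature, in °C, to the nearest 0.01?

Initial temperature in Celsius: (382.2 - 491.67) × 5/9 = -60.8167°C.
The 99 K change is an interval; Kelvin and Celsius degrees are the same size, so ΔC = -99°C.
Final Celsius temperature: -60.8167 - 99.0000 = -159.8167°C.

-159.82°C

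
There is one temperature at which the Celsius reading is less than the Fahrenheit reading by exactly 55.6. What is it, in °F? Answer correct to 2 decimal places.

Let F be the Fahrenheit reading. The Celsius reading is C = 5/9·F - 17.7778.
Require C - F = -55.6: (-4/9)·F - 17.7778 = -55.6.
F = (-55.6 + 17.7778) / (-4/9) = 85.10.

85.10°F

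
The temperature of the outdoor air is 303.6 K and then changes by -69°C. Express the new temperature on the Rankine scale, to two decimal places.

422.28°R

Initial temperature in Celsius: 303.6 - 273.15 = 30.4500°C.
Final Celsius temperature: 30.4500 - 69.0000 = -38.5500°C.
In Rankine: -38.5500 × 1.8 + 491.67 = 422.28°R.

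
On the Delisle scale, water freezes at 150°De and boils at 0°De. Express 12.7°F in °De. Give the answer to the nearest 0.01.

166.08°De

First in Celsius: (12.7 - 32) × 5/9 = -10.7222°C.
Linearly onto the Delisle scale: 150 + (-10.7222 / 100) × (0 - 150) = 166.08°De.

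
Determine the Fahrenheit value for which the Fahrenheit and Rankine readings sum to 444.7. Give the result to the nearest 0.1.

Let F be the Fahrenheit reading. The Rankine reading is R = 1·F + 459.67.
Require F + R = 444.7: (2)·F + 459.67 = 444.7.
F = (444.7 - 459.67) / (2) = -7.5.

-7.5°F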